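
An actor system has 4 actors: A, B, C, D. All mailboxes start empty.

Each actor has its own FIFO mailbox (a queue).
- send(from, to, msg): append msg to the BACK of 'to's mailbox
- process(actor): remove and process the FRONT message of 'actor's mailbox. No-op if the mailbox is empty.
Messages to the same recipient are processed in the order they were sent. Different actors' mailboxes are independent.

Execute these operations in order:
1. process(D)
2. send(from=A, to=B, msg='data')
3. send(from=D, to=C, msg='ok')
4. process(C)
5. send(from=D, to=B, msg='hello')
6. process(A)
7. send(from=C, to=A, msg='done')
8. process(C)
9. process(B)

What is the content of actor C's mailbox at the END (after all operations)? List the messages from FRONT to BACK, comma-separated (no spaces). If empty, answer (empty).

Answer: (empty)

Derivation:
After 1 (process(D)): A:[] B:[] C:[] D:[]
After 2 (send(from=A, to=B, msg='data')): A:[] B:[data] C:[] D:[]
After 3 (send(from=D, to=C, msg='ok')): A:[] B:[data] C:[ok] D:[]
After 4 (process(C)): A:[] B:[data] C:[] D:[]
After 5 (send(from=D, to=B, msg='hello')): A:[] B:[data,hello] C:[] D:[]
After 6 (process(A)): A:[] B:[data,hello] C:[] D:[]
After 7 (send(from=C, to=A, msg='done')): A:[done] B:[data,hello] C:[] D:[]
After 8 (process(C)): A:[done] B:[data,hello] C:[] D:[]
After 9 (process(B)): A:[done] B:[hello] C:[] D:[]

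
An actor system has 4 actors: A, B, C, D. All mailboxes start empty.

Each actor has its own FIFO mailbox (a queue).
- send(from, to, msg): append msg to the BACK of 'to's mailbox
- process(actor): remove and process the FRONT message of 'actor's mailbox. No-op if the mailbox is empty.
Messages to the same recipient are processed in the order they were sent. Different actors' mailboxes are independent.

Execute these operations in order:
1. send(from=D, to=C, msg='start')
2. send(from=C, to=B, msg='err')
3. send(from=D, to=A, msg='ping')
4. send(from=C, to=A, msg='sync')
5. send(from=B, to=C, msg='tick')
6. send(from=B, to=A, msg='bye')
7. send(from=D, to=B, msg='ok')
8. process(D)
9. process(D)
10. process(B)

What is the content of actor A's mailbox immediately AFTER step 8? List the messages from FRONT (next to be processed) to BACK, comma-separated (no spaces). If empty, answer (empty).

After 1 (send(from=D, to=C, msg='start')): A:[] B:[] C:[start] D:[]
After 2 (send(from=C, to=B, msg='err')): A:[] B:[err] C:[start] D:[]
After 3 (send(from=D, to=A, msg='ping')): A:[ping] B:[err] C:[start] D:[]
After 4 (send(from=C, to=A, msg='sync')): A:[ping,sync] B:[err] C:[start] D:[]
After 5 (send(from=B, to=C, msg='tick')): A:[ping,sync] B:[err] C:[start,tick] D:[]
After 6 (send(from=B, to=A, msg='bye')): A:[ping,sync,bye] B:[err] C:[start,tick] D:[]
After 7 (send(from=D, to=B, msg='ok')): A:[ping,sync,bye] B:[err,ok] C:[start,tick] D:[]
After 8 (process(D)): A:[ping,sync,bye] B:[err,ok] C:[start,tick] D:[]

ping,sync,bye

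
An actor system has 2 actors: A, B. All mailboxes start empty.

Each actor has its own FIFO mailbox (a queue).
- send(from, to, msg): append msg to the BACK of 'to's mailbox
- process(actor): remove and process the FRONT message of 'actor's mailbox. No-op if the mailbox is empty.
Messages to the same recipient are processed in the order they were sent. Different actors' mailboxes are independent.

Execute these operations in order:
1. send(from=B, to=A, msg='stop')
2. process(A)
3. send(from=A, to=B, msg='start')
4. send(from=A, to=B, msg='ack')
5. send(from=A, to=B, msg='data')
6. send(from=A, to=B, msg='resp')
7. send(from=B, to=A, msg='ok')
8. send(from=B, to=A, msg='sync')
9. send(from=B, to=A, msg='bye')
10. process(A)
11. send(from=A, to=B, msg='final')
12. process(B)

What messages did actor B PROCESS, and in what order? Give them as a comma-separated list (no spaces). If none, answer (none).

After 1 (send(from=B, to=A, msg='stop')): A:[stop] B:[]
After 2 (process(A)): A:[] B:[]
After 3 (send(from=A, to=B, msg='start')): A:[] B:[start]
After 4 (send(from=A, to=B, msg='ack')): A:[] B:[start,ack]
After 5 (send(from=A, to=B, msg='data')): A:[] B:[start,ack,data]
After 6 (send(from=A, to=B, msg='resp')): A:[] B:[start,ack,data,resp]
After 7 (send(from=B, to=A, msg='ok')): A:[ok] B:[start,ack,data,resp]
After 8 (send(from=B, to=A, msg='sync')): A:[ok,sync] B:[start,ack,data,resp]
After 9 (send(from=B, to=A, msg='bye')): A:[ok,sync,bye] B:[start,ack,data,resp]
After 10 (process(A)): A:[sync,bye] B:[start,ack,data,resp]
After 11 (send(from=A, to=B, msg='final')): A:[sync,bye] B:[start,ack,data,resp,final]
After 12 (process(B)): A:[sync,bye] B:[ack,data,resp,final]

Answer: start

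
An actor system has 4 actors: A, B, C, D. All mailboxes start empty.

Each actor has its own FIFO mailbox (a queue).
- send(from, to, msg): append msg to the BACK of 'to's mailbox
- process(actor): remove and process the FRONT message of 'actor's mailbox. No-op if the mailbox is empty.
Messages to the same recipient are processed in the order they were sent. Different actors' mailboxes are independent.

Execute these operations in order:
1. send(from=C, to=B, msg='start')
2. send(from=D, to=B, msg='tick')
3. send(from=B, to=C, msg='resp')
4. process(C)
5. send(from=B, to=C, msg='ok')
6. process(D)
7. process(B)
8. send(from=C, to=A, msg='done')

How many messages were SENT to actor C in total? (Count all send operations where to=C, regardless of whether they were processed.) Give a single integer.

After 1 (send(from=C, to=B, msg='start')): A:[] B:[start] C:[] D:[]
After 2 (send(from=D, to=B, msg='tick')): A:[] B:[start,tick] C:[] D:[]
After 3 (send(from=B, to=C, msg='resp')): A:[] B:[start,tick] C:[resp] D:[]
After 4 (process(C)): A:[] B:[start,tick] C:[] D:[]
After 5 (send(from=B, to=C, msg='ok')): A:[] B:[start,tick] C:[ok] D:[]
After 6 (process(D)): A:[] B:[start,tick] C:[ok] D:[]
After 7 (process(B)): A:[] B:[tick] C:[ok] D:[]
After 8 (send(from=C, to=A, msg='done')): A:[done] B:[tick] C:[ok] D:[]

Answer: 2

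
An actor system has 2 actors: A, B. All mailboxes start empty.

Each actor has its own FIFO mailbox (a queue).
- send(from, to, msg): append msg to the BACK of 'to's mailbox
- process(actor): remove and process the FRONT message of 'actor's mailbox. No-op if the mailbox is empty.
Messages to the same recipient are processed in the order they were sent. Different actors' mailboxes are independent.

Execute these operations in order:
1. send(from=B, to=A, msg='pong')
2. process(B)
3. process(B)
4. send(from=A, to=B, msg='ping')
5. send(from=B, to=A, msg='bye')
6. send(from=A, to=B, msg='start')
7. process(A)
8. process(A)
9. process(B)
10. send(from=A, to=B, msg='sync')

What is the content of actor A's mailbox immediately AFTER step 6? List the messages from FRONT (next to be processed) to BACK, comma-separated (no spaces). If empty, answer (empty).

After 1 (send(from=B, to=A, msg='pong')): A:[pong] B:[]
After 2 (process(B)): A:[pong] B:[]
After 3 (process(B)): A:[pong] B:[]
After 4 (send(from=A, to=B, msg='ping')): A:[pong] B:[ping]
After 5 (send(from=B, to=A, msg='bye')): A:[pong,bye] B:[ping]
After 6 (send(from=A, to=B, msg='start')): A:[pong,bye] B:[ping,start]

pong,bye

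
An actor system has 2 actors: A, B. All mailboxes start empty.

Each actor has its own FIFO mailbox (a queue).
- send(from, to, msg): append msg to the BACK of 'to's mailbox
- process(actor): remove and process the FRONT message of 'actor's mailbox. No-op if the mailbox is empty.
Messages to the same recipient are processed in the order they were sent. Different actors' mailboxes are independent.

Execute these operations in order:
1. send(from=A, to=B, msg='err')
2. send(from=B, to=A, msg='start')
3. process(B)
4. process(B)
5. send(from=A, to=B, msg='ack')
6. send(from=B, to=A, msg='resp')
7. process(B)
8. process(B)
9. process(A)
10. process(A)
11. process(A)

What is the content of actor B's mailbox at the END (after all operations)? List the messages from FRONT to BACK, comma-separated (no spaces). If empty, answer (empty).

After 1 (send(from=A, to=B, msg='err')): A:[] B:[err]
After 2 (send(from=B, to=A, msg='start')): A:[start] B:[err]
After 3 (process(B)): A:[start] B:[]
After 4 (process(B)): A:[start] B:[]
After 5 (send(from=A, to=B, msg='ack')): A:[start] B:[ack]
After 6 (send(from=B, to=A, msg='resp')): A:[start,resp] B:[ack]
After 7 (process(B)): A:[start,resp] B:[]
After 8 (process(B)): A:[start,resp] B:[]
After 9 (process(A)): A:[resp] B:[]
After 10 (process(A)): A:[] B:[]
After 11 (process(A)): A:[] B:[]

Answer: (empty)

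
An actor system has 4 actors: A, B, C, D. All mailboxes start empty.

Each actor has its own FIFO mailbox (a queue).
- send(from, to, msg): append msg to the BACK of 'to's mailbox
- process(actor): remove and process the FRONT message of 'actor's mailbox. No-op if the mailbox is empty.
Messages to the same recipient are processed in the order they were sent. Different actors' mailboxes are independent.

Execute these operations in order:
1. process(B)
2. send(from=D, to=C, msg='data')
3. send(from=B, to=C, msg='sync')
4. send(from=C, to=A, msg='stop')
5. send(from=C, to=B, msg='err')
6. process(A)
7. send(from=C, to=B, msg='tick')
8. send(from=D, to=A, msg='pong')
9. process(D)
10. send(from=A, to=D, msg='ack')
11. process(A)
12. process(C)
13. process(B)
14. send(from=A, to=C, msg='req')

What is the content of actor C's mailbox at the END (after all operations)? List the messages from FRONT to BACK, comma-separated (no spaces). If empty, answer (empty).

After 1 (process(B)): A:[] B:[] C:[] D:[]
After 2 (send(from=D, to=C, msg='data')): A:[] B:[] C:[data] D:[]
After 3 (send(from=B, to=C, msg='sync')): A:[] B:[] C:[data,sync] D:[]
After 4 (send(from=C, to=A, msg='stop')): A:[stop] B:[] C:[data,sync] D:[]
After 5 (send(from=C, to=B, msg='err')): A:[stop] B:[err] C:[data,sync] D:[]
After 6 (process(A)): A:[] B:[err] C:[data,sync] D:[]
After 7 (send(from=C, to=B, msg='tick')): A:[] B:[err,tick] C:[data,sync] D:[]
After 8 (send(from=D, to=A, msg='pong')): A:[pong] B:[err,tick] C:[data,sync] D:[]
After 9 (process(D)): A:[pong] B:[err,tick] C:[data,sync] D:[]
After 10 (send(from=A, to=D, msg='ack')): A:[pong] B:[err,tick] C:[data,sync] D:[ack]
After 11 (process(A)): A:[] B:[err,tick] C:[data,sync] D:[ack]
After 12 (process(C)): A:[] B:[err,tick] C:[sync] D:[ack]
After 13 (process(B)): A:[] B:[tick] C:[sync] D:[ack]
After 14 (send(from=A, to=C, msg='req')): A:[] B:[tick] C:[sync,req] D:[ack]

Answer: sync,req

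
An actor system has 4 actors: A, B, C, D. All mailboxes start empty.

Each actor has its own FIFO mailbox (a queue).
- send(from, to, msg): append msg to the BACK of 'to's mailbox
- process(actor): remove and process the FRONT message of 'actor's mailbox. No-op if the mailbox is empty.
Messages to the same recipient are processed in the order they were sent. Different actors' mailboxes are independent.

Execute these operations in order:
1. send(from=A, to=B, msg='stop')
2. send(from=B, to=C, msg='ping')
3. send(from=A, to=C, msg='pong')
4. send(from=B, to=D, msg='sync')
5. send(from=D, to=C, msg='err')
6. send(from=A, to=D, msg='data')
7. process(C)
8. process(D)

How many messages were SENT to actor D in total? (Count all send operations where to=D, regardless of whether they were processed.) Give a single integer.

After 1 (send(from=A, to=B, msg='stop')): A:[] B:[stop] C:[] D:[]
After 2 (send(from=B, to=C, msg='ping')): A:[] B:[stop] C:[ping] D:[]
After 3 (send(from=A, to=C, msg='pong')): A:[] B:[stop] C:[ping,pong] D:[]
After 4 (send(from=B, to=D, msg='sync')): A:[] B:[stop] C:[ping,pong] D:[sync]
After 5 (send(from=D, to=C, msg='err')): A:[] B:[stop] C:[ping,pong,err] D:[sync]
After 6 (send(from=A, to=D, msg='data')): A:[] B:[stop] C:[ping,pong,err] D:[sync,data]
After 7 (process(C)): A:[] B:[stop] C:[pong,err] D:[sync,data]
After 8 (process(D)): A:[] B:[stop] C:[pong,err] D:[data]

Answer: 2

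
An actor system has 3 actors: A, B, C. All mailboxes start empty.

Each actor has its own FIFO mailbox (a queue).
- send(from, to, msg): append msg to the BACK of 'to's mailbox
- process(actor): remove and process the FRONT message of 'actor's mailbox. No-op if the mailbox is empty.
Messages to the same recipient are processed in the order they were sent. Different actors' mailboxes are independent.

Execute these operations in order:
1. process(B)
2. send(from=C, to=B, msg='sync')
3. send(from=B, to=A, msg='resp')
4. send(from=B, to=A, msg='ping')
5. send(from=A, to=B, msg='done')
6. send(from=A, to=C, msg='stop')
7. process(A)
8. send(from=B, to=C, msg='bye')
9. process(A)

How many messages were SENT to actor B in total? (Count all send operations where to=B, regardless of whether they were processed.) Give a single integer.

After 1 (process(B)): A:[] B:[] C:[]
After 2 (send(from=C, to=B, msg='sync')): A:[] B:[sync] C:[]
After 3 (send(from=B, to=A, msg='resp')): A:[resp] B:[sync] C:[]
After 4 (send(from=B, to=A, msg='ping')): A:[resp,ping] B:[sync] C:[]
After 5 (send(from=A, to=B, msg='done')): A:[resp,ping] B:[sync,done] C:[]
After 6 (send(from=A, to=C, msg='stop')): A:[resp,ping] B:[sync,done] C:[stop]
After 7 (process(A)): A:[ping] B:[sync,done] C:[stop]
After 8 (send(from=B, to=C, msg='bye')): A:[ping] B:[sync,done] C:[stop,bye]
After 9 (process(A)): A:[] B:[sync,done] C:[stop,bye]

Answer: 2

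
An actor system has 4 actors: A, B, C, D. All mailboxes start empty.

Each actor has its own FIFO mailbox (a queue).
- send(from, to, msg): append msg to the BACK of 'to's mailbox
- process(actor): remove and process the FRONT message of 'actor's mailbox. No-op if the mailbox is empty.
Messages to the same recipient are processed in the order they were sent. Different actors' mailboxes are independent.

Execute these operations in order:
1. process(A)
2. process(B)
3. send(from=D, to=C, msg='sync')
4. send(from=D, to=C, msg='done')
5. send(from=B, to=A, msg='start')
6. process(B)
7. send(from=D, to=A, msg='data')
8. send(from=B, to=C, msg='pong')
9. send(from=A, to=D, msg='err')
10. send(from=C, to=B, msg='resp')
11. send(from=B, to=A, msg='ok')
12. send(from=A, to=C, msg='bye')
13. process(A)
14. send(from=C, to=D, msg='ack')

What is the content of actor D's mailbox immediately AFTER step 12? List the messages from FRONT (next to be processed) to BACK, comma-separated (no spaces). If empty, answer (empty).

After 1 (process(A)): A:[] B:[] C:[] D:[]
After 2 (process(B)): A:[] B:[] C:[] D:[]
After 3 (send(from=D, to=C, msg='sync')): A:[] B:[] C:[sync] D:[]
After 4 (send(from=D, to=C, msg='done')): A:[] B:[] C:[sync,done] D:[]
After 5 (send(from=B, to=A, msg='start')): A:[start] B:[] C:[sync,done] D:[]
After 6 (process(B)): A:[start] B:[] C:[sync,done] D:[]
After 7 (send(from=D, to=A, msg='data')): A:[start,data] B:[] C:[sync,done] D:[]
After 8 (send(from=B, to=C, msg='pong')): A:[start,data] B:[] C:[sync,done,pong] D:[]
After 9 (send(from=A, to=D, msg='err')): A:[start,data] B:[] C:[sync,done,pong] D:[err]
After 10 (send(from=C, to=B, msg='resp')): A:[start,data] B:[resp] C:[sync,done,pong] D:[err]
After 11 (send(from=B, to=A, msg='ok')): A:[start,data,ok] B:[resp] C:[sync,done,pong] D:[err]
After 12 (send(from=A, to=C, msg='bye')): A:[start,data,ok] B:[resp] C:[sync,done,pong,bye] D:[err]

err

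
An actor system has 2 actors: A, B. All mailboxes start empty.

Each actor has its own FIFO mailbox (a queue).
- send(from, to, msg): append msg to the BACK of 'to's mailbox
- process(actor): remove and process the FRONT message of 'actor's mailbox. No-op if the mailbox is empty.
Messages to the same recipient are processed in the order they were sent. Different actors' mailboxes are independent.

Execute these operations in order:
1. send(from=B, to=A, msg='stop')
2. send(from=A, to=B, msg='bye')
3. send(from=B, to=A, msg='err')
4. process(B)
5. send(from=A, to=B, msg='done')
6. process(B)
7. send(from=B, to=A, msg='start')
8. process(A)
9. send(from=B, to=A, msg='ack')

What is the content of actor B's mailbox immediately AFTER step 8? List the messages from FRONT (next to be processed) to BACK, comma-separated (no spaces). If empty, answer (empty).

After 1 (send(from=B, to=A, msg='stop')): A:[stop] B:[]
After 2 (send(from=A, to=B, msg='bye')): A:[stop] B:[bye]
After 3 (send(from=B, to=A, msg='err')): A:[stop,err] B:[bye]
After 4 (process(B)): A:[stop,err] B:[]
After 5 (send(from=A, to=B, msg='done')): A:[stop,err] B:[done]
After 6 (process(B)): A:[stop,err] B:[]
After 7 (send(from=B, to=A, msg='start')): A:[stop,err,start] B:[]
After 8 (process(A)): A:[err,start] B:[]

(empty)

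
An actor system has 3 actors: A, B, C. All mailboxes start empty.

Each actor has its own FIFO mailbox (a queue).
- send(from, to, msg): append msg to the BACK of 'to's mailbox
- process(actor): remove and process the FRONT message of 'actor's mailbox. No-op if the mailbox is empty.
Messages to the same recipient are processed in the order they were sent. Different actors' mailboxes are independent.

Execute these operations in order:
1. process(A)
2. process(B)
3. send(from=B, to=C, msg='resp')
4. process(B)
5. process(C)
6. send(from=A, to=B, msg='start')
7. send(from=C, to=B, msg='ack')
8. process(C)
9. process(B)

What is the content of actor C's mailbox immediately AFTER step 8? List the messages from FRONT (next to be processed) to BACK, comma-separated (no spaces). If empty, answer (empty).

After 1 (process(A)): A:[] B:[] C:[]
After 2 (process(B)): A:[] B:[] C:[]
After 3 (send(from=B, to=C, msg='resp')): A:[] B:[] C:[resp]
After 4 (process(B)): A:[] B:[] C:[resp]
After 5 (process(C)): A:[] B:[] C:[]
After 6 (send(from=A, to=B, msg='start')): A:[] B:[start] C:[]
After 7 (send(from=C, to=B, msg='ack')): A:[] B:[start,ack] C:[]
After 8 (process(C)): A:[] B:[start,ack] C:[]

(empty)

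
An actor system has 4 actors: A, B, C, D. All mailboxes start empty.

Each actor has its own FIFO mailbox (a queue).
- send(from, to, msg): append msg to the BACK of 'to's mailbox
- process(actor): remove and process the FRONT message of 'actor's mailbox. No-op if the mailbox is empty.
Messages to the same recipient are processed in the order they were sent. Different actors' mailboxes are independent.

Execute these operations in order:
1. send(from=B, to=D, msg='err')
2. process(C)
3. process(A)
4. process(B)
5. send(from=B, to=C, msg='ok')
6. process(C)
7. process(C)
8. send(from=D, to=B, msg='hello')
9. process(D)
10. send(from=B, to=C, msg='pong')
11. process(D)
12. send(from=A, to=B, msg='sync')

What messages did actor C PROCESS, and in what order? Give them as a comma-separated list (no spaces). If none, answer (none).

After 1 (send(from=B, to=D, msg='err')): A:[] B:[] C:[] D:[err]
After 2 (process(C)): A:[] B:[] C:[] D:[err]
After 3 (process(A)): A:[] B:[] C:[] D:[err]
After 4 (process(B)): A:[] B:[] C:[] D:[err]
After 5 (send(from=B, to=C, msg='ok')): A:[] B:[] C:[ok] D:[err]
After 6 (process(C)): A:[] B:[] C:[] D:[err]
After 7 (process(C)): A:[] B:[] C:[] D:[err]
After 8 (send(from=D, to=B, msg='hello')): A:[] B:[hello] C:[] D:[err]
After 9 (process(D)): A:[] B:[hello] C:[] D:[]
After 10 (send(from=B, to=C, msg='pong')): A:[] B:[hello] C:[pong] D:[]
After 11 (process(D)): A:[] B:[hello] C:[pong] D:[]
After 12 (send(from=A, to=B, msg='sync')): A:[] B:[hello,sync] C:[pong] D:[]

Answer: ok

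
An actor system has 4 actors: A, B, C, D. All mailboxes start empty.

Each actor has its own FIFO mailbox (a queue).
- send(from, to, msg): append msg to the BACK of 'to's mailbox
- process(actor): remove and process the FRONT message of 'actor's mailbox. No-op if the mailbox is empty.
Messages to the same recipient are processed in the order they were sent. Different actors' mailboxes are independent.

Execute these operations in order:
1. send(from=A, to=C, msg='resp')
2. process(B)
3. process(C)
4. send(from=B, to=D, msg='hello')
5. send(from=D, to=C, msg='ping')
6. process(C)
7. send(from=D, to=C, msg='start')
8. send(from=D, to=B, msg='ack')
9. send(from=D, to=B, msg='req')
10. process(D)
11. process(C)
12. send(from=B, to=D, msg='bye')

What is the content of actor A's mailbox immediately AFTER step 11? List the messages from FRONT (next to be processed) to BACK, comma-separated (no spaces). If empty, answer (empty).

After 1 (send(from=A, to=C, msg='resp')): A:[] B:[] C:[resp] D:[]
After 2 (process(B)): A:[] B:[] C:[resp] D:[]
After 3 (process(C)): A:[] B:[] C:[] D:[]
After 4 (send(from=B, to=D, msg='hello')): A:[] B:[] C:[] D:[hello]
After 5 (send(from=D, to=C, msg='ping')): A:[] B:[] C:[ping] D:[hello]
After 6 (process(C)): A:[] B:[] C:[] D:[hello]
After 7 (send(from=D, to=C, msg='start')): A:[] B:[] C:[start] D:[hello]
After 8 (send(from=D, to=B, msg='ack')): A:[] B:[ack] C:[start] D:[hello]
After 9 (send(from=D, to=B, msg='req')): A:[] B:[ack,req] C:[start] D:[hello]
After 10 (process(D)): A:[] B:[ack,req] C:[start] D:[]
After 11 (process(C)): A:[] B:[ack,req] C:[] D:[]

(empty)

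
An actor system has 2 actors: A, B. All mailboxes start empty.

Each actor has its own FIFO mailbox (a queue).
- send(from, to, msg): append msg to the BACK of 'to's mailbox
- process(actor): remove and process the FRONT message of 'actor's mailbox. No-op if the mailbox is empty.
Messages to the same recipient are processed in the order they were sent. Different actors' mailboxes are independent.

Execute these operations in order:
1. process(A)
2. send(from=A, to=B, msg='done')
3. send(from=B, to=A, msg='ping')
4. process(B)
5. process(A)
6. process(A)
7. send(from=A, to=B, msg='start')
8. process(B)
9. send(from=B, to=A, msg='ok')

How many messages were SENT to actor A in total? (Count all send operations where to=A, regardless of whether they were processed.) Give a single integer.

Answer: 2

Derivation:
After 1 (process(A)): A:[] B:[]
After 2 (send(from=A, to=B, msg='done')): A:[] B:[done]
After 3 (send(from=B, to=A, msg='ping')): A:[ping] B:[done]
After 4 (process(B)): A:[ping] B:[]
After 5 (process(A)): A:[] B:[]
After 6 (process(A)): A:[] B:[]
After 7 (send(from=A, to=B, msg='start')): A:[] B:[start]
After 8 (process(B)): A:[] B:[]
After 9 (send(from=B, to=A, msg='ok')): A:[ok] B:[]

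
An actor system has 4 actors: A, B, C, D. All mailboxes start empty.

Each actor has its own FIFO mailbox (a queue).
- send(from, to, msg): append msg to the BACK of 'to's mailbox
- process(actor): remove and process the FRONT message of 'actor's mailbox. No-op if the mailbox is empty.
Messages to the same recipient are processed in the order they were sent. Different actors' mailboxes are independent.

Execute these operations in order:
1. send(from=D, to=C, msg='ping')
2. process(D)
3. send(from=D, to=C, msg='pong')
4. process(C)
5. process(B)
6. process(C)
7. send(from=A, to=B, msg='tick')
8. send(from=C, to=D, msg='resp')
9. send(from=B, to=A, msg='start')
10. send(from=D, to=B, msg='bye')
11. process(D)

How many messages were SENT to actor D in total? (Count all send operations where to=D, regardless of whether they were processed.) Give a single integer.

After 1 (send(from=D, to=C, msg='ping')): A:[] B:[] C:[ping] D:[]
After 2 (process(D)): A:[] B:[] C:[ping] D:[]
After 3 (send(from=D, to=C, msg='pong')): A:[] B:[] C:[ping,pong] D:[]
After 4 (process(C)): A:[] B:[] C:[pong] D:[]
After 5 (process(B)): A:[] B:[] C:[pong] D:[]
After 6 (process(C)): A:[] B:[] C:[] D:[]
After 7 (send(from=A, to=B, msg='tick')): A:[] B:[tick] C:[] D:[]
After 8 (send(from=C, to=D, msg='resp')): A:[] B:[tick] C:[] D:[resp]
After 9 (send(from=B, to=A, msg='start')): A:[start] B:[tick] C:[] D:[resp]
After 10 (send(from=D, to=B, msg='bye')): A:[start] B:[tick,bye] C:[] D:[resp]
After 11 (process(D)): A:[start] B:[tick,bye] C:[] D:[]

Answer: 1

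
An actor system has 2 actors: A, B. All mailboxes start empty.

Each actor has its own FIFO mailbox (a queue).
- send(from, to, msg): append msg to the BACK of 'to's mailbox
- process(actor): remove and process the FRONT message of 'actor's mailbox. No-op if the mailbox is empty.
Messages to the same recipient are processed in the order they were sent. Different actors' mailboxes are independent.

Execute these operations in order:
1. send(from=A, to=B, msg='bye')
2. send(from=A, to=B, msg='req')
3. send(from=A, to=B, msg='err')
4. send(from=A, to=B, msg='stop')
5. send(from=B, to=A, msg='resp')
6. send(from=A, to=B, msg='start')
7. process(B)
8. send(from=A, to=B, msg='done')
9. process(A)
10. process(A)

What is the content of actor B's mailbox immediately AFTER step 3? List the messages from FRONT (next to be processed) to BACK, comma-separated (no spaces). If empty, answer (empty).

After 1 (send(from=A, to=B, msg='bye')): A:[] B:[bye]
After 2 (send(from=A, to=B, msg='req')): A:[] B:[bye,req]
After 3 (send(from=A, to=B, msg='err')): A:[] B:[bye,req,err]

bye,req,err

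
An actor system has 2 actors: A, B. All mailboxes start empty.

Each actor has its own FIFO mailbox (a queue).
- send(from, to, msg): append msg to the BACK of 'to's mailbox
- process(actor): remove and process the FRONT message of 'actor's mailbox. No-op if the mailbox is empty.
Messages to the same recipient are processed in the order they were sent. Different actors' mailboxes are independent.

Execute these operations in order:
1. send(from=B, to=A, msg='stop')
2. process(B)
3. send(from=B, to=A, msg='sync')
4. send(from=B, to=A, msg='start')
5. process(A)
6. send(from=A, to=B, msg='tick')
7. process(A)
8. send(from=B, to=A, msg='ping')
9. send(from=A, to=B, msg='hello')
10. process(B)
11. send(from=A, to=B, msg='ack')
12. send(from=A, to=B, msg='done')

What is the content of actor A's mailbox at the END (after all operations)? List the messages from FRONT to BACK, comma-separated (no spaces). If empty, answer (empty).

Answer: start,ping

Derivation:
After 1 (send(from=B, to=A, msg='stop')): A:[stop] B:[]
After 2 (process(B)): A:[stop] B:[]
After 3 (send(from=B, to=A, msg='sync')): A:[stop,sync] B:[]
After 4 (send(from=B, to=A, msg='start')): A:[stop,sync,start] B:[]
After 5 (process(A)): A:[sync,start] B:[]
After 6 (send(from=A, to=B, msg='tick')): A:[sync,start] B:[tick]
After 7 (process(A)): A:[start] B:[tick]
After 8 (send(from=B, to=A, msg='ping')): A:[start,ping] B:[tick]
After 9 (send(from=A, to=B, msg='hello')): A:[start,ping] B:[tick,hello]
After 10 (process(B)): A:[start,ping] B:[hello]
After 11 (send(from=A, to=B, msg='ack')): A:[start,ping] B:[hello,ack]
After 12 (send(from=A, to=B, msg='done')): A:[start,ping] B:[hello,ack,done]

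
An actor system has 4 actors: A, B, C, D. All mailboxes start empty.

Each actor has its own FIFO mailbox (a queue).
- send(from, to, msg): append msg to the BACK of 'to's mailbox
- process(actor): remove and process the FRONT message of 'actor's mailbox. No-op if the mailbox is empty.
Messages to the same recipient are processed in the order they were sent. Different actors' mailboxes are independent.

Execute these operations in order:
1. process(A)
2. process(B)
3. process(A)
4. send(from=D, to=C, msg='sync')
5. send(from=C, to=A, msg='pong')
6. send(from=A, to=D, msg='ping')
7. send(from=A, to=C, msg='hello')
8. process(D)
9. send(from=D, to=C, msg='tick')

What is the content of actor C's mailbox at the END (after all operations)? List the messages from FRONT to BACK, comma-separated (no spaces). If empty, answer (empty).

Answer: sync,hello,tick

Derivation:
After 1 (process(A)): A:[] B:[] C:[] D:[]
After 2 (process(B)): A:[] B:[] C:[] D:[]
After 3 (process(A)): A:[] B:[] C:[] D:[]
After 4 (send(from=D, to=C, msg='sync')): A:[] B:[] C:[sync] D:[]
After 5 (send(from=C, to=A, msg='pong')): A:[pong] B:[] C:[sync] D:[]
After 6 (send(from=A, to=D, msg='ping')): A:[pong] B:[] C:[sync] D:[ping]
After 7 (send(from=A, to=C, msg='hello')): A:[pong] B:[] C:[sync,hello] D:[ping]
After 8 (process(D)): A:[pong] B:[] C:[sync,hello] D:[]
After 9 (send(from=D, to=C, msg='tick')): A:[pong] B:[] C:[sync,hello,tick] D:[]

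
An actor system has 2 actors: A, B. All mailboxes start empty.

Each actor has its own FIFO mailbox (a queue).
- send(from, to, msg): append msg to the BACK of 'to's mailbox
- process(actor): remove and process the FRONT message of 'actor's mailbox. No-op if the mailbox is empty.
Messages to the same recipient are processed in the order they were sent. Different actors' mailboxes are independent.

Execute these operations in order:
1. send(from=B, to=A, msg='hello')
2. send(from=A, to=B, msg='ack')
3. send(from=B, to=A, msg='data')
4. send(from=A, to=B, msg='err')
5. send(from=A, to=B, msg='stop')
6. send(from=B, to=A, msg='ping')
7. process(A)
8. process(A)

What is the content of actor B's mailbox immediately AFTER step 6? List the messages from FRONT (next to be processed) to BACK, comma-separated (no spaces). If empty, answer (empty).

After 1 (send(from=B, to=A, msg='hello')): A:[hello] B:[]
After 2 (send(from=A, to=B, msg='ack')): A:[hello] B:[ack]
After 3 (send(from=B, to=A, msg='data')): A:[hello,data] B:[ack]
After 4 (send(from=A, to=B, msg='err')): A:[hello,data] B:[ack,err]
After 5 (send(from=A, to=B, msg='stop')): A:[hello,data] B:[ack,err,stop]
After 6 (send(from=B, to=A, msg='ping')): A:[hello,data,ping] B:[ack,err,stop]

ack,err,stop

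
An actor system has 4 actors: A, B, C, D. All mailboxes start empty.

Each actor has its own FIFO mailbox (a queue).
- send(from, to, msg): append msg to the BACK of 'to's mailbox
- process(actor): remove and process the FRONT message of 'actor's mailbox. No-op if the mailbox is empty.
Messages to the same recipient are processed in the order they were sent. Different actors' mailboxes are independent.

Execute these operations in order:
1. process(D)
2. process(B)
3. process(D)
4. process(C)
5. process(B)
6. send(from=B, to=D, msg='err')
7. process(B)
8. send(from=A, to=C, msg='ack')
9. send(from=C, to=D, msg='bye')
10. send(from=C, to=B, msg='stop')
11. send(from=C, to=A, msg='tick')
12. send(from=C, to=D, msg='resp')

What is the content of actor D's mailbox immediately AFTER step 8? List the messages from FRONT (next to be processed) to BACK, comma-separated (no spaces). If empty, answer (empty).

After 1 (process(D)): A:[] B:[] C:[] D:[]
After 2 (process(B)): A:[] B:[] C:[] D:[]
After 3 (process(D)): A:[] B:[] C:[] D:[]
After 4 (process(C)): A:[] B:[] C:[] D:[]
After 5 (process(B)): A:[] B:[] C:[] D:[]
After 6 (send(from=B, to=D, msg='err')): A:[] B:[] C:[] D:[err]
After 7 (process(B)): A:[] B:[] C:[] D:[err]
After 8 (send(from=A, to=C, msg='ack')): A:[] B:[] C:[ack] D:[err]

err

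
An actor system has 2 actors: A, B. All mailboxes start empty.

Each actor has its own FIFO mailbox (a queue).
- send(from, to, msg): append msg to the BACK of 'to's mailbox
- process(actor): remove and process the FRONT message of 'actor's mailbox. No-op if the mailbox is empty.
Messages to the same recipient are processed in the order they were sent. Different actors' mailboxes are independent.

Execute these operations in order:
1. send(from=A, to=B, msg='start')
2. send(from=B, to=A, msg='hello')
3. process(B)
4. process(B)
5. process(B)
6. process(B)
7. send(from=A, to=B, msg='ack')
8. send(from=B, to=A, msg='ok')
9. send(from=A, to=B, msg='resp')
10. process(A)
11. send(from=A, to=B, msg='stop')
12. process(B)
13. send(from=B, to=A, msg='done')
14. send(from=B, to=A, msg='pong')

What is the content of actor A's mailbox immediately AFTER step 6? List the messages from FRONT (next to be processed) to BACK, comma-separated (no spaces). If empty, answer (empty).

After 1 (send(from=A, to=B, msg='start')): A:[] B:[start]
After 2 (send(from=B, to=A, msg='hello')): A:[hello] B:[start]
After 3 (process(B)): A:[hello] B:[]
After 4 (process(B)): A:[hello] B:[]
After 5 (process(B)): A:[hello] B:[]
After 6 (process(B)): A:[hello] B:[]

hello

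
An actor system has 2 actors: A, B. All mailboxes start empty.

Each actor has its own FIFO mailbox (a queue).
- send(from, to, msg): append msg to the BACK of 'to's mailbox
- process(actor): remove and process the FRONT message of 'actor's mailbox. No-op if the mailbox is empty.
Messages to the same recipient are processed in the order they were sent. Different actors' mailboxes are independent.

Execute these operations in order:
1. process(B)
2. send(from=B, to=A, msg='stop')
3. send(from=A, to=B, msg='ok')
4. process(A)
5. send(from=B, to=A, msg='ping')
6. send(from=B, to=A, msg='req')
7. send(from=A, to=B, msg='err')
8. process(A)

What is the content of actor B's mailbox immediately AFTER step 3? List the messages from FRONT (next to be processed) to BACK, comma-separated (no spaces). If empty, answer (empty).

After 1 (process(B)): A:[] B:[]
After 2 (send(from=B, to=A, msg='stop')): A:[stop] B:[]
After 3 (send(from=A, to=B, msg='ok')): A:[stop] B:[ok]

ok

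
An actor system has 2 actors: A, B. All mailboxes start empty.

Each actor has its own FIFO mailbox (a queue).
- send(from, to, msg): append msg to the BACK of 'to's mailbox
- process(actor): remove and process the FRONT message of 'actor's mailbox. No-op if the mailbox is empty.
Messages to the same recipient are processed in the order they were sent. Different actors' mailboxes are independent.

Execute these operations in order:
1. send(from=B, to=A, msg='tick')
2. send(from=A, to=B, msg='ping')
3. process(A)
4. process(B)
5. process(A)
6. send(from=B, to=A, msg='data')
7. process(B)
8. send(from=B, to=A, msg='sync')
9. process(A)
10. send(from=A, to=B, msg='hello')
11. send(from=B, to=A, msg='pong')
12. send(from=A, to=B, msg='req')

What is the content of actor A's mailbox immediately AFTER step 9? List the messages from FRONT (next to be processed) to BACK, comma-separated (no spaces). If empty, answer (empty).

After 1 (send(from=B, to=A, msg='tick')): A:[tick] B:[]
After 2 (send(from=A, to=B, msg='ping')): A:[tick] B:[ping]
After 3 (process(A)): A:[] B:[ping]
After 4 (process(B)): A:[] B:[]
After 5 (process(A)): A:[] B:[]
After 6 (send(from=B, to=A, msg='data')): A:[data] B:[]
After 7 (process(B)): A:[data] B:[]
After 8 (send(from=B, to=A, msg='sync')): A:[data,sync] B:[]
After 9 (process(A)): A:[sync] B:[]

sync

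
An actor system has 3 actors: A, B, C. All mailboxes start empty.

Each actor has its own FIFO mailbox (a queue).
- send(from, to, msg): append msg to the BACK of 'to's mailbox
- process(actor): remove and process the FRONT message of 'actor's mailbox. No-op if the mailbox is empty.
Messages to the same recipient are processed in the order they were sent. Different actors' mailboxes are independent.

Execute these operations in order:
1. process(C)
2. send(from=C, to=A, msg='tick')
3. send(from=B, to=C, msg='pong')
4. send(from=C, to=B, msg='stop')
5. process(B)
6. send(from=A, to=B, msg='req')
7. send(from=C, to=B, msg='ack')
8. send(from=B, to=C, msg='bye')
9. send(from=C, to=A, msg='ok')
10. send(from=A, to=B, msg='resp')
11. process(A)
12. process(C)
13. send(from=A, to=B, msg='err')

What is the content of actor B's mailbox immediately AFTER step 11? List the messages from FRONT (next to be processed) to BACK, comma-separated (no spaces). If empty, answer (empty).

After 1 (process(C)): A:[] B:[] C:[]
After 2 (send(from=C, to=A, msg='tick')): A:[tick] B:[] C:[]
After 3 (send(from=B, to=C, msg='pong')): A:[tick] B:[] C:[pong]
After 4 (send(from=C, to=B, msg='stop')): A:[tick] B:[stop] C:[pong]
After 5 (process(B)): A:[tick] B:[] C:[pong]
After 6 (send(from=A, to=B, msg='req')): A:[tick] B:[req] C:[pong]
After 7 (send(from=C, to=B, msg='ack')): A:[tick] B:[req,ack] C:[pong]
After 8 (send(from=B, to=C, msg='bye')): A:[tick] B:[req,ack] C:[pong,bye]
After 9 (send(from=C, to=A, msg='ok')): A:[tick,ok] B:[req,ack] C:[pong,bye]
After 10 (send(from=A, to=B, msg='resp')): A:[tick,ok] B:[req,ack,resp] C:[pong,bye]
After 11 (process(A)): A:[ok] B:[req,ack,resp] C:[pong,bye]

req,ack,resp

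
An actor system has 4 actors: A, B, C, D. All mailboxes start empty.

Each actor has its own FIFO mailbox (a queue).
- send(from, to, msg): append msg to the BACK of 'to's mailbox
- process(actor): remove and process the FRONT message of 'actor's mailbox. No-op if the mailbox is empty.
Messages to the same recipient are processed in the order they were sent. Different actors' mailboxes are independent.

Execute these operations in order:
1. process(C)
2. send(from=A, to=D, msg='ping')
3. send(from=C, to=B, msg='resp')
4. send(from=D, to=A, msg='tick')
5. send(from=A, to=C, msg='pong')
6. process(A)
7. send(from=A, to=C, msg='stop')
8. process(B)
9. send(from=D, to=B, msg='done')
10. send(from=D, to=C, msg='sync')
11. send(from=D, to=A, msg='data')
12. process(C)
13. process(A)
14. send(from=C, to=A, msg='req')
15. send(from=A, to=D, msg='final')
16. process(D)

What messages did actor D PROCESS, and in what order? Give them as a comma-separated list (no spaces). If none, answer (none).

After 1 (process(C)): A:[] B:[] C:[] D:[]
After 2 (send(from=A, to=D, msg='ping')): A:[] B:[] C:[] D:[ping]
After 3 (send(from=C, to=B, msg='resp')): A:[] B:[resp] C:[] D:[ping]
After 4 (send(from=D, to=A, msg='tick')): A:[tick] B:[resp] C:[] D:[ping]
After 5 (send(from=A, to=C, msg='pong')): A:[tick] B:[resp] C:[pong] D:[ping]
After 6 (process(A)): A:[] B:[resp] C:[pong] D:[ping]
After 7 (send(from=A, to=C, msg='stop')): A:[] B:[resp] C:[pong,stop] D:[ping]
After 8 (process(B)): A:[] B:[] C:[pong,stop] D:[ping]
After 9 (send(from=D, to=B, msg='done')): A:[] B:[done] C:[pong,stop] D:[ping]
After 10 (send(from=D, to=C, msg='sync')): A:[] B:[done] C:[pong,stop,sync] D:[ping]
After 11 (send(from=D, to=A, msg='data')): A:[data] B:[done] C:[pong,stop,sync] D:[ping]
After 12 (process(C)): A:[data] B:[done] C:[stop,sync] D:[ping]
After 13 (process(A)): A:[] B:[done] C:[stop,sync] D:[ping]
After 14 (send(from=C, to=A, msg='req')): A:[req] B:[done] C:[stop,sync] D:[ping]
After 15 (send(from=A, to=D, msg='final')): A:[req] B:[done] C:[stop,sync] D:[ping,final]
After 16 (process(D)): A:[req] B:[done] C:[stop,sync] D:[final]

Answer: ping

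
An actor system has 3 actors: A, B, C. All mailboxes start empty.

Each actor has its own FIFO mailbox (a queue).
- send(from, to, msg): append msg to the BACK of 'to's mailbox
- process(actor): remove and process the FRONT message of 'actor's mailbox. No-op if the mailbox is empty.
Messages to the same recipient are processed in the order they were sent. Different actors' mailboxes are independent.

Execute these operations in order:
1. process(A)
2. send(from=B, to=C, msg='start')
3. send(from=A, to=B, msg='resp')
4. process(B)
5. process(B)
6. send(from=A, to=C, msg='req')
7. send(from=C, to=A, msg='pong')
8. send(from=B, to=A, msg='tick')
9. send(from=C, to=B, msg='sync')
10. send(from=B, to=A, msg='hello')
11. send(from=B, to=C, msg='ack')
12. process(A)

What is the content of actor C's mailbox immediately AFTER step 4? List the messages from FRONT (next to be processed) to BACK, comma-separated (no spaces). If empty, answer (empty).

After 1 (process(A)): A:[] B:[] C:[]
After 2 (send(from=B, to=C, msg='start')): A:[] B:[] C:[start]
After 3 (send(from=A, to=B, msg='resp')): A:[] B:[resp] C:[start]
After 4 (process(B)): A:[] B:[] C:[start]

start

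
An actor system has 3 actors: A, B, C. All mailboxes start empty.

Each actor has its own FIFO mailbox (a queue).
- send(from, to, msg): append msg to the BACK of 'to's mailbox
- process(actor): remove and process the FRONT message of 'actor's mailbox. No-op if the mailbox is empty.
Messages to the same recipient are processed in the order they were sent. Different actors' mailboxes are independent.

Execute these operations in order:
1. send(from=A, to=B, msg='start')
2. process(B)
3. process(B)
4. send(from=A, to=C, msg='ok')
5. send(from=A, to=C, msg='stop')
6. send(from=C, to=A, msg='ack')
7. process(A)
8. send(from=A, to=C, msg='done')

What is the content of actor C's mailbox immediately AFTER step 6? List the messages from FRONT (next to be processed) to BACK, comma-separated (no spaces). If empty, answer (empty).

After 1 (send(from=A, to=B, msg='start')): A:[] B:[start] C:[]
After 2 (process(B)): A:[] B:[] C:[]
After 3 (process(B)): A:[] B:[] C:[]
After 4 (send(from=A, to=C, msg='ok')): A:[] B:[] C:[ok]
After 5 (send(from=A, to=C, msg='stop')): A:[] B:[] C:[ok,stop]
After 6 (send(from=C, to=A, msg='ack')): A:[ack] B:[] C:[ok,stop]

ok,stop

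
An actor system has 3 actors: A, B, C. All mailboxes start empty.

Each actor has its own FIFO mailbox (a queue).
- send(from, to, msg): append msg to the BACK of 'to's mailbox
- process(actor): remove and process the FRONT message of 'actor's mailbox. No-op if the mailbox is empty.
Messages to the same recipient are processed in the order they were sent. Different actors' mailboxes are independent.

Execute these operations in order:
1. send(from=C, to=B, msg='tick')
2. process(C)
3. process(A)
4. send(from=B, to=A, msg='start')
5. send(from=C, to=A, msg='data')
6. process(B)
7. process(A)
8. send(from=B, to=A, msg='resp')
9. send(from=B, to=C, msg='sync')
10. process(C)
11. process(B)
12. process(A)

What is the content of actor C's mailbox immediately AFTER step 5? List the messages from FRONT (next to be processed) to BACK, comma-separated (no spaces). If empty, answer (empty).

After 1 (send(from=C, to=B, msg='tick')): A:[] B:[tick] C:[]
After 2 (process(C)): A:[] B:[tick] C:[]
After 3 (process(A)): A:[] B:[tick] C:[]
After 4 (send(from=B, to=A, msg='start')): A:[start] B:[tick] C:[]
After 5 (send(from=C, to=A, msg='data')): A:[start,data] B:[tick] C:[]

(empty)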